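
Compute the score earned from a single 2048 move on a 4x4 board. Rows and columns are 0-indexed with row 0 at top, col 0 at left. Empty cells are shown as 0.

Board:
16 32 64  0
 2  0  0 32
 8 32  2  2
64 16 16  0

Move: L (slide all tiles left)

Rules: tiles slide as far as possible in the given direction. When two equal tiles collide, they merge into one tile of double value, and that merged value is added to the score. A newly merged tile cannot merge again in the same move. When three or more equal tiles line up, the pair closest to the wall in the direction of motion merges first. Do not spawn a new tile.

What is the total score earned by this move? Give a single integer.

Slide left:
row 0: [16, 32, 64, 0] -> [16, 32, 64, 0]  score +0 (running 0)
row 1: [2, 0, 0, 32] -> [2, 32, 0, 0]  score +0 (running 0)
row 2: [8, 32, 2, 2] -> [8, 32, 4, 0]  score +4 (running 4)
row 3: [64, 16, 16, 0] -> [64, 32, 0, 0]  score +32 (running 36)
Board after move:
16 32 64  0
 2 32  0  0
 8 32  4  0
64 32  0  0

Answer: 36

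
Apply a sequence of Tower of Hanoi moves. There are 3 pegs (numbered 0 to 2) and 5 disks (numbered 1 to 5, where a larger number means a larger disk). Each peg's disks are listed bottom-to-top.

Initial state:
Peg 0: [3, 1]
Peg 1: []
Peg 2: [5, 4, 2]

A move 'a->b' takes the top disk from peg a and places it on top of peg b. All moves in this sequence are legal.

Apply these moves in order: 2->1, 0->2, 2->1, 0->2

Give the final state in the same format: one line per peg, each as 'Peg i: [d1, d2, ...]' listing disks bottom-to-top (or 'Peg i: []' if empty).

After move 1 (2->1):
Peg 0: [3, 1]
Peg 1: [2]
Peg 2: [5, 4]

After move 2 (0->2):
Peg 0: [3]
Peg 1: [2]
Peg 2: [5, 4, 1]

After move 3 (2->1):
Peg 0: [3]
Peg 1: [2, 1]
Peg 2: [5, 4]

After move 4 (0->2):
Peg 0: []
Peg 1: [2, 1]
Peg 2: [5, 4, 3]

Answer: Peg 0: []
Peg 1: [2, 1]
Peg 2: [5, 4, 3]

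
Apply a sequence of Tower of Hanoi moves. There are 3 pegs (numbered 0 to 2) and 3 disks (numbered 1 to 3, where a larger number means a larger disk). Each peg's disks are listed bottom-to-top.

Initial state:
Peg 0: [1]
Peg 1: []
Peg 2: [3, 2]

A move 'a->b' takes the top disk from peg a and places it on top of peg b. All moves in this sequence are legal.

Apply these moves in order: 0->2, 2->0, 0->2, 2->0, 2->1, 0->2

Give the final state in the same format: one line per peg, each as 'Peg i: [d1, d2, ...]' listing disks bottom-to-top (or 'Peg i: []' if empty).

Answer: Peg 0: []
Peg 1: [2]
Peg 2: [3, 1]

Derivation:
After move 1 (0->2):
Peg 0: []
Peg 1: []
Peg 2: [3, 2, 1]

After move 2 (2->0):
Peg 0: [1]
Peg 1: []
Peg 2: [3, 2]

After move 3 (0->2):
Peg 0: []
Peg 1: []
Peg 2: [3, 2, 1]

After move 4 (2->0):
Peg 0: [1]
Peg 1: []
Peg 2: [3, 2]

After move 5 (2->1):
Peg 0: [1]
Peg 1: [2]
Peg 2: [3]

After move 6 (0->2):
Peg 0: []
Peg 1: [2]
Peg 2: [3, 1]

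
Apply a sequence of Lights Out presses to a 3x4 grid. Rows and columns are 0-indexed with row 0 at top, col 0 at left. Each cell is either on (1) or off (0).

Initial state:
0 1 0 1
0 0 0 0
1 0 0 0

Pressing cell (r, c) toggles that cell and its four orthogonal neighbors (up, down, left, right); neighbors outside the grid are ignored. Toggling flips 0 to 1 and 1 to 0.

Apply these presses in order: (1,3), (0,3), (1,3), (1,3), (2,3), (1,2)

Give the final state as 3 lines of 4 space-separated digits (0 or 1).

Answer: 0 1 0 1
0 1 0 0
1 0 0 0

Derivation:
After press 1 at (1,3):
0 1 0 0
0 0 1 1
1 0 0 1

After press 2 at (0,3):
0 1 1 1
0 0 1 0
1 0 0 1

After press 3 at (1,3):
0 1 1 0
0 0 0 1
1 0 0 0

After press 4 at (1,3):
0 1 1 1
0 0 1 0
1 0 0 1

After press 5 at (2,3):
0 1 1 1
0 0 1 1
1 0 1 0

After press 6 at (1,2):
0 1 0 1
0 1 0 0
1 0 0 0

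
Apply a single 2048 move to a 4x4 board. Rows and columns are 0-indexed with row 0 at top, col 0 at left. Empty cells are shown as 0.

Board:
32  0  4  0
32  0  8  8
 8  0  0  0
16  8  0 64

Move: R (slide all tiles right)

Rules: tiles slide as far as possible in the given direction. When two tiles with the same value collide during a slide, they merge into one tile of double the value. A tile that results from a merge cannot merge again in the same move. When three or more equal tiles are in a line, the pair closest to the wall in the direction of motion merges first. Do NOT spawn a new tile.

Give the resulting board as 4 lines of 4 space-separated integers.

Answer:  0  0 32  4
 0  0 32 16
 0  0  0  8
 0 16  8 64

Derivation:
Slide right:
row 0: [32, 0, 4, 0] -> [0, 0, 32, 4]
row 1: [32, 0, 8, 8] -> [0, 0, 32, 16]
row 2: [8, 0, 0, 0] -> [0, 0, 0, 8]
row 3: [16, 8, 0, 64] -> [0, 16, 8, 64]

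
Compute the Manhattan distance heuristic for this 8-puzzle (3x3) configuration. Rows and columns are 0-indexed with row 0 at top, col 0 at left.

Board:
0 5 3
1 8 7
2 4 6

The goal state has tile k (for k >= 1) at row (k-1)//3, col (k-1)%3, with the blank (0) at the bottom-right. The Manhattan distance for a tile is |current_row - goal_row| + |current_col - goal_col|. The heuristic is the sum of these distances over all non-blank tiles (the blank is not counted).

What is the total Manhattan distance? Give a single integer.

Tile 5: (0,1)->(1,1) = 1
Tile 3: (0,2)->(0,2) = 0
Tile 1: (1,0)->(0,0) = 1
Tile 8: (1,1)->(2,1) = 1
Tile 7: (1,2)->(2,0) = 3
Tile 2: (2,0)->(0,1) = 3
Tile 4: (2,1)->(1,0) = 2
Tile 6: (2,2)->(1,2) = 1
Sum: 1 + 0 + 1 + 1 + 3 + 3 + 2 + 1 = 12

Answer: 12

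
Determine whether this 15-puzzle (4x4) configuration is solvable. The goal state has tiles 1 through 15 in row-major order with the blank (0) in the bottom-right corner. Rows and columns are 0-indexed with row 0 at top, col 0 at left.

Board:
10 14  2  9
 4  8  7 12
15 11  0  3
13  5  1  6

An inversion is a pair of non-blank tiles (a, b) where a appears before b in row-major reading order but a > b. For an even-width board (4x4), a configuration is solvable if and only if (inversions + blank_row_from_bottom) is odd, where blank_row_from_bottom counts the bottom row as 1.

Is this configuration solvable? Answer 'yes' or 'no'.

Inversions: 60
Blank is in row 2 (0-indexed from top), which is row 2 counting from the bottom (bottom = 1).
60 + 2 = 62, which is even, so the puzzle is not solvable.

Answer: no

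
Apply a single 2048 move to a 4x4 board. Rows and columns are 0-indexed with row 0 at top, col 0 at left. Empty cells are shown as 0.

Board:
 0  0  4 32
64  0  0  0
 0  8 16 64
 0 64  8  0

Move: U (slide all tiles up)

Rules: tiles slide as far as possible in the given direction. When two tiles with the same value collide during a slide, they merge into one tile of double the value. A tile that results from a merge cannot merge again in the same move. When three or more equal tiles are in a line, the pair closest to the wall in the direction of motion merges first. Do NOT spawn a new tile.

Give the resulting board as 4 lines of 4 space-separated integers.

Slide up:
col 0: [0, 64, 0, 0] -> [64, 0, 0, 0]
col 1: [0, 0, 8, 64] -> [8, 64, 0, 0]
col 2: [4, 0, 16, 8] -> [4, 16, 8, 0]
col 3: [32, 0, 64, 0] -> [32, 64, 0, 0]

Answer: 64  8  4 32
 0 64 16 64
 0  0  8  0
 0  0  0  0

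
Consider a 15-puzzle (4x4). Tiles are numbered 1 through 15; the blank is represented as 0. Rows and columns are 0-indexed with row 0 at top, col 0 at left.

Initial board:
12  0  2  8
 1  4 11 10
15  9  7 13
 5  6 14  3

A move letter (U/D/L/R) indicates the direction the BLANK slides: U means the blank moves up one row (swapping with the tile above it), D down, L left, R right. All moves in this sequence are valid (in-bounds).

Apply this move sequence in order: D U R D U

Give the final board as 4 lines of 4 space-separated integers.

Answer: 12  2  0  8
 1  4 11 10
15  9  7 13
 5  6 14  3

Derivation:
After move 1 (D):
12  4  2  8
 1  0 11 10
15  9  7 13
 5  6 14  3

After move 2 (U):
12  0  2  8
 1  4 11 10
15  9  7 13
 5  6 14  3

After move 3 (R):
12  2  0  8
 1  4 11 10
15  9  7 13
 5  6 14  3

After move 4 (D):
12  2 11  8
 1  4  0 10
15  9  7 13
 5  6 14  3

After move 5 (U):
12  2  0  8
 1  4 11 10
15  9  7 13
 5  6 14  3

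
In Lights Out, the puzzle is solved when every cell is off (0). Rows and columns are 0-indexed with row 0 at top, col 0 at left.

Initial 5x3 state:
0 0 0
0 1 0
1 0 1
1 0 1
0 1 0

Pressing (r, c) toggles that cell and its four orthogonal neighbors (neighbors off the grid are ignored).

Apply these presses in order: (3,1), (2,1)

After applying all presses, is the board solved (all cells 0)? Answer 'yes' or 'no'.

After press 1 at (3,1):
0 0 0
0 1 0
1 1 1
0 1 0
0 0 0

After press 2 at (2,1):
0 0 0
0 0 0
0 0 0
0 0 0
0 0 0

Lights still on: 0

Answer: yes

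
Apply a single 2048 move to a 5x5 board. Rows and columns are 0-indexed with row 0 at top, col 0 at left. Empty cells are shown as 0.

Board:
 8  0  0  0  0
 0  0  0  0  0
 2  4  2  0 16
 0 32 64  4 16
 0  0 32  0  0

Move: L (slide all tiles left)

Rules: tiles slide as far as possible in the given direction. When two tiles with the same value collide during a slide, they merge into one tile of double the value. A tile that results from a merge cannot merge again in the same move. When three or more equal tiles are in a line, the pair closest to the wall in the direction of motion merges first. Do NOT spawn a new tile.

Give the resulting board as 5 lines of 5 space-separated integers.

Answer:  8  0  0  0  0
 0  0  0  0  0
 2  4  2 16  0
32 64  4 16  0
32  0  0  0  0

Derivation:
Slide left:
row 0: [8, 0, 0, 0, 0] -> [8, 0, 0, 0, 0]
row 1: [0, 0, 0, 0, 0] -> [0, 0, 0, 0, 0]
row 2: [2, 4, 2, 0, 16] -> [2, 4, 2, 16, 0]
row 3: [0, 32, 64, 4, 16] -> [32, 64, 4, 16, 0]
row 4: [0, 0, 32, 0, 0] -> [32, 0, 0, 0, 0]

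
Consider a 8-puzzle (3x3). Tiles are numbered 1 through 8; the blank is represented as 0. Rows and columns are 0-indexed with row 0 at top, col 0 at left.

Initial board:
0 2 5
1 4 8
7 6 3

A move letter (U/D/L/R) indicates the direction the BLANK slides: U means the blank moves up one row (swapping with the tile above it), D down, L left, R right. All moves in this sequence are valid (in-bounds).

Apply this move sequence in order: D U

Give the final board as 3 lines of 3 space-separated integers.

After move 1 (D):
1 2 5
0 4 8
7 6 3

After move 2 (U):
0 2 5
1 4 8
7 6 3

Answer: 0 2 5
1 4 8
7 6 3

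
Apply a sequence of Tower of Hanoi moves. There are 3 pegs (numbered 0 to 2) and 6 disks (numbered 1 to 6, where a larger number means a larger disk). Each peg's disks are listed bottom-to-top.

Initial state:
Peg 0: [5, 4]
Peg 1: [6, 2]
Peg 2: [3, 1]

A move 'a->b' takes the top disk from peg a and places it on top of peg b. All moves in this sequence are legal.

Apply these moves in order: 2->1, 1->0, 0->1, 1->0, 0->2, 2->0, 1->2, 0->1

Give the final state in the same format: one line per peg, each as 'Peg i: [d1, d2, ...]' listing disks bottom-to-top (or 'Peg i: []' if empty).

After move 1 (2->1):
Peg 0: [5, 4]
Peg 1: [6, 2, 1]
Peg 2: [3]

After move 2 (1->0):
Peg 0: [5, 4, 1]
Peg 1: [6, 2]
Peg 2: [3]

After move 3 (0->1):
Peg 0: [5, 4]
Peg 1: [6, 2, 1]
Peg 2: [3]

After move 4 (1->0):
Peg 0: [5, 4, 1]
Peg 1: [6, 2]
Peg 2: [3]

After move 5 (0->2):
Peg 0: [5, 4]
Peg 1: [6, 2]
Peg 2: [3, 1]

After move 6 (2->0):
Peg 0: [5, 4, 1]
Peg 1: [6, 2]
Peg 2: [3]

After move 7 (1->2):
Peg 0: [5, 4, 1]
Peg 1: [6]
Peg 2: [3, 2]

After move 8 (0->1):
Peg 0: [5, 4]
Peg 1: [6, 1]
Peg 2: [3, 2]

Answer: Peg 0: [5, 4]
Peg 1: [6, 1]
Peg 2: [3, 2]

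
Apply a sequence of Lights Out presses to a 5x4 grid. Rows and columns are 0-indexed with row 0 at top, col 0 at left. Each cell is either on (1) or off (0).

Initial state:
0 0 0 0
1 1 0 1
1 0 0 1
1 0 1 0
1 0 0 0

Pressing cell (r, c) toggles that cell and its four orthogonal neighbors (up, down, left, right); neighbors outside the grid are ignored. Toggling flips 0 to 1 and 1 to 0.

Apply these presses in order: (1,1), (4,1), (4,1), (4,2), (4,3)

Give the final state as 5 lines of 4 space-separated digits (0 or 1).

Answer: 0 1 0 0
0 0 1 1
1 1 0 1
1 0 0 1
1 1 0 0

Derivation:
After press 1 at (1,1):
0 1 0 0
0 0 1 1
1 1 0 1
1 0 1 0
1 0 0 0

After press 2 at (4,1):
0 1 0 0
0 0 1 1
1 1 0 1
1 1 1 0
0 1 1 0

After press 3 at (4,1):
0 1 0 0
0 0 1 1
1 1 0 1
1 0 1 0
1 0 0 0

After press 4 at (4,2):
0 1 0 0
0 0 1 1
1 1 0 1
1 0 0 0
1 1 1 1

After press 5 at (4,3):
0 1 0 0
0 0 1 1
1 1 0 1
1 0 0 1
1 1 0 0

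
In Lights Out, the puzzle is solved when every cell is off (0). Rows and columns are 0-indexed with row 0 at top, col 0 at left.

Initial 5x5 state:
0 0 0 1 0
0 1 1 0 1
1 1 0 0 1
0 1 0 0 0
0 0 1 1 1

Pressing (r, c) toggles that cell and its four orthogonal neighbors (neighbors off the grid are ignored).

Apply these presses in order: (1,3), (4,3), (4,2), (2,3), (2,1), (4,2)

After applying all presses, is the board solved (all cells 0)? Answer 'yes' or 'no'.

Answer: yes

Derivation:
After press 1 at (1,3):
0 0 0 0 0
0 1 0 1 0
1 1 0 1 1
0 1 0 0 0
0 0 1 1 1

After press 2 at (4,3):
0 0 0 0 0
0 1 0 1 0
1 1 0 1 1
0 1 0 1 0
0 0 0 0 0

After press 3 at (4,2):
0 0 0 0 0
0 1 0 1 0
1 1 0 1 1
0 1 1 1 0
0 1 1 1 0

After press 4 at (2,3):
0 0 0 0 0
0 1 0 0 0
1 1 1 0 0
0 1 1 0 0
0 1 1 1 0

After press 5 at (2,1):
0 0 0 0 0
0 0 0 0 0
0 0 0 0 0
0 0 1 0 0
0 1 1 1 0

After press 6 at (4,2):
0 0 0 0 0
0 0 0 0 0
0 0 0 0 0
0 0 0 0 0
0 0 0 0 0

Lights still on: 0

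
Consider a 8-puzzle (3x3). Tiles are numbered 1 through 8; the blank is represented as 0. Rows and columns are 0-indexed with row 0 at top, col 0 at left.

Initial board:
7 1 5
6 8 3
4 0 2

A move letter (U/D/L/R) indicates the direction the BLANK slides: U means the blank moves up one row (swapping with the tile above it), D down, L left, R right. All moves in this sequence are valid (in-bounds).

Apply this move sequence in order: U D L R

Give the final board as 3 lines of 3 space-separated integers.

Answer: 7 1 5
6 8 3
4 0 2

Derivation:
After move 1 (U):
7 1 5
6 0 3
4 8 2

After move 2 (D):
7 1 5
6 8 3
4 0 2

After move 3 (L):
7 1 5
6 8 3
0 4 2

After move 4 (R):
7 1 5
6 8 3
4 0 2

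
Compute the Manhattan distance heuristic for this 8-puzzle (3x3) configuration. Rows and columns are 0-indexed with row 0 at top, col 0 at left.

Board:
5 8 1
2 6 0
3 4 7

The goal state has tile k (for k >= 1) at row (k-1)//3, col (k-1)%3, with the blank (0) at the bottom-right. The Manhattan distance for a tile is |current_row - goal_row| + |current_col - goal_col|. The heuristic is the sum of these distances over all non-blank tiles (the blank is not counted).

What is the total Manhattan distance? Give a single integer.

Tile 5: (0,0)->(1,1) = 2
Tile 8: (0,1)->(2,1) = 2
Tile 1: (0,2)->(0,0) = 2
Tile 2: (1,0)->(0,1) = 2
Tile 6: (1,1)->(1,2) = 1
Tile 3: (2,0)->(0,2) = 4
Tile 4: (2,1)->(1,0) = 2
Tile 7: (2,2)->(2,0) = 2
Sum: 2 + 2 + 2 + 2 + 1 + 4 + 2 + 2 = 17

Answer: 17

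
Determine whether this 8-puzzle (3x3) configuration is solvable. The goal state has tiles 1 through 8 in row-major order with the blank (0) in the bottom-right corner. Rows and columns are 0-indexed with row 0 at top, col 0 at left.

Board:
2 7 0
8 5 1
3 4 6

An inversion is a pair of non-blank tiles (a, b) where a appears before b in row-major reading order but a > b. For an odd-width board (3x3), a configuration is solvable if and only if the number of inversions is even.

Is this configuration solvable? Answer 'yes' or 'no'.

Inversions (pairs i<j in row-major order where tile[i] > tile[j] > 0): 14
14 is even, so the puzzle is solvable.

Answer: yes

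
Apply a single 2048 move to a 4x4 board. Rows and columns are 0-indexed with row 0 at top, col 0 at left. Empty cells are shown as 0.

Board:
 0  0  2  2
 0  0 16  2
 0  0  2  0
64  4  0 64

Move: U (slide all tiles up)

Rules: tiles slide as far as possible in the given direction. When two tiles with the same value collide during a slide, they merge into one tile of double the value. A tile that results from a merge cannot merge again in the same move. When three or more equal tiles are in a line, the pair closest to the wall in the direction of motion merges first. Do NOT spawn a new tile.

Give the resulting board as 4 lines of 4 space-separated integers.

Slide up:
col 0: [0, 0, 0, 64] -> [64, 0, 0, 0]
col 1: [0, 0, 0, 4] -> [4, 0, 0, 0]
col 2: [2, 16, 2, 0] -> [2, 16, 2, 0]
col 3: [2, 2, 0, 64] -> [4, 64, 0, 0]

Answer: 64  4  2  4
 0  0 16 64
 0  0  2  0
 0  0  0  0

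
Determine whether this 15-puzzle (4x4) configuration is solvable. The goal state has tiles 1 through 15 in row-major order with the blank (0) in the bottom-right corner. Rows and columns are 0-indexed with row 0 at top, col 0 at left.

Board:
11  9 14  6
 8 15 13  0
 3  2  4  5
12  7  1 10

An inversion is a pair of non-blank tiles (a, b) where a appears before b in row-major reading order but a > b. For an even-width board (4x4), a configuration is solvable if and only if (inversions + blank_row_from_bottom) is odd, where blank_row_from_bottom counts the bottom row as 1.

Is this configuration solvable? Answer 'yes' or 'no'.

Inversions: 66
Blank is in row 1 (0-indexed from top), which is row 3 counting from the bottom (bottom = 1).
66 + 3 = 69, which is odd, so the puzzle is solvable.

Answer: yes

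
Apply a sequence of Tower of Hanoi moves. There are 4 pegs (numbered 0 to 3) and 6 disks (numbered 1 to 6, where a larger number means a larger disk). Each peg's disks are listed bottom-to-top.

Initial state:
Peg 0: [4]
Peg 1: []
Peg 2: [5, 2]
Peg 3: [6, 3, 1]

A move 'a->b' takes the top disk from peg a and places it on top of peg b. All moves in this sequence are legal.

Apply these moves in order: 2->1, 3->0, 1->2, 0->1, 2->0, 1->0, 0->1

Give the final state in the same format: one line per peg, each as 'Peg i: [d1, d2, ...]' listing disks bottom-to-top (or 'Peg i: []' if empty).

After move 1 (2->1):
Peg 0: [4]
Peg 1: [2]
Peg 2: [5]
Peg 3: [6, 3, 1]

After move 2 (3->0):
Peg 0: [4, 1]
Peg 1: [2]
Peg 2: [5]
Peg 3: [6, 3]

After move 3 (1->2):
Peg 0: [4, 1]
Peg 1: []
Peg 2: [5, 2]
Peg 3: [6, 3]

After move 4 (0->1):
Peg 0: [4]
Peg 1: [1]
Peg 2: [5, 2]
Peg 3: [6, 3]

After move 5 (2->0):
Peg 0: [4, 2]
Peg 1: [1]
Peg 2: [5]
Peg 3: [6, 3]

After move 6 (1->0):
Peg 0: [4, 2, 1]
Peg 1: []
Peg 2: [5]
Peg 3: [6, 3]

After move 7 (0->1):
Peg 0: [4, 2]
Peg 1: [1]
Peg 2: [5]
Peg 3: [6, 3]

Answer: Peg 0: [4, 2]
Peg 1: [1]
Peg 2: [5]
Peg 3: [6, 3]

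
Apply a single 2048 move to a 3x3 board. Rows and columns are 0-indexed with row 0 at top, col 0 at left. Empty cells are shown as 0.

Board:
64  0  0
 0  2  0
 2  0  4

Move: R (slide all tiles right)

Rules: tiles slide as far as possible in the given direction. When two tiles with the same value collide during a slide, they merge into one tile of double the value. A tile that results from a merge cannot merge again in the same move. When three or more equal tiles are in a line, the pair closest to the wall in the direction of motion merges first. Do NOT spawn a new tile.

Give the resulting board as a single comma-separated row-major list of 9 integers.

Slide right:
row 0: [64, 0, 0] -> [0, 0, 64]
row 1: [0, 2, 0] -> [0, 0, 2]
row 2: [2, 0, 4] -> [0, 2, 4]

Answer: 0, 0, 64, 0, 0, 2, 0, 2, 4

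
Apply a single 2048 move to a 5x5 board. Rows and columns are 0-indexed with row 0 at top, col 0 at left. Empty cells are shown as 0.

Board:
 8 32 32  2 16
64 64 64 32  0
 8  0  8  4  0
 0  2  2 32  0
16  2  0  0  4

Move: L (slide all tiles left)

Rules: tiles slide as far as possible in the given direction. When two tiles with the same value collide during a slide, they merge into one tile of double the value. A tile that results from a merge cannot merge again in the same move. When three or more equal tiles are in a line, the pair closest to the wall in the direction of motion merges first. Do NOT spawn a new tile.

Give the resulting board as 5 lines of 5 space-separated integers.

Answer:   8  64   2  16   0
128  64  32   0   0
 16   4   0   0   0
  4  32   0   0   0
 16   2   4   0   0

Derivation:
Slide left:
row 0: [8, 32, 32, 2, 16] -> [8, 64, 2, 16, 0]
row 1: [64, 64, 64, 32, 0] -> [128, 64, 32, 0, 0]
row 2: [8, 0, 8, 4, 0] -> [16, 4, 0, 0, 0]
row 3: [0, 2, 2, 32, 0] -> [4, 32, 0, 0, 0]
row 4: [16, 2, 0, 0, 4] -> [16, 2, 4, 0, 0]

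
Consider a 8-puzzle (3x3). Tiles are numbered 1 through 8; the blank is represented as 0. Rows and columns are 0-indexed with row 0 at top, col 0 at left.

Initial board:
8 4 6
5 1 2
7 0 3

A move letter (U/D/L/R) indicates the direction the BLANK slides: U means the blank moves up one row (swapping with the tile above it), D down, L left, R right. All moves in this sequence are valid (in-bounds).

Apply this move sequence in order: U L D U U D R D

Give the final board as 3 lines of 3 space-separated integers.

After move 1 (U):
8 4 6
5 0 2
7 1 3

After move 2 (L):
8 4 6
0 5 2
7 1 3

After move 3 (D):
8 4 6
7 5 2
0 1 3

After move 4 (U):
8 4 6
0 5 2
7 1 3

After move 5 (U):
0 4 6
8 5 2
7 1 3

After move 6 (D):
8 4 6
0 5 2
7 1 3

After move 7 (R):
8 4 6
5 0 2
7 1 3

After move 8 (D):
8 4 6
5 1 2
7 0 3

Answer: 8 4 6
5 1 2
7 0 3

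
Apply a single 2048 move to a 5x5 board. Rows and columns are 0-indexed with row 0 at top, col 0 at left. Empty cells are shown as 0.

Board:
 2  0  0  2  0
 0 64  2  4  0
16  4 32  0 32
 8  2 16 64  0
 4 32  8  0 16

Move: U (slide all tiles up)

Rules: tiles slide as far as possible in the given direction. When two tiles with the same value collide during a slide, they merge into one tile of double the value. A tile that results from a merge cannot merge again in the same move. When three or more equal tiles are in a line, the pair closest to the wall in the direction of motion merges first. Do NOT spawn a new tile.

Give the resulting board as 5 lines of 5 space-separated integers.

Answer:  2 64  2  2 32
16  4 32  4 16
 8  2 16 64  0
 4 32  8  0  0
 0  0  0  0  0

Derivation:
Slide up:
col 0: [2, 0, 16, 8, 4] -> [2, 16, 8, 4, 0]
col 1: [0, 64, 4, 2, 32] -> [64, 4, 2, 32, 0]
col 2: [0, 2, 32, 16, 8] -> [2, 32, 16, 8, 0]
col 3: [2, 4, 0, 64, 0] -> [2, 4, 64, 0, 0]
col 4: [0, 0, 32, 0, 16] -> [32, 16, 0, 0, 0]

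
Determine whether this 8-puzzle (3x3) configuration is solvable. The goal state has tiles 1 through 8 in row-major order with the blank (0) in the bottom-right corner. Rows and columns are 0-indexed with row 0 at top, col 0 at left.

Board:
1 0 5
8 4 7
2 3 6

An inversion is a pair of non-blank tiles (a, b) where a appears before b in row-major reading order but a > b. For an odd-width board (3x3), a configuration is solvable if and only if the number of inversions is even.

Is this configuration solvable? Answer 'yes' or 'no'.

Answer: no

Derivation:
Inversions (pairs i<j in row-major order where tile[i] > tile[j] > 0): 13
13 is odd, so the puzzle is not solvable.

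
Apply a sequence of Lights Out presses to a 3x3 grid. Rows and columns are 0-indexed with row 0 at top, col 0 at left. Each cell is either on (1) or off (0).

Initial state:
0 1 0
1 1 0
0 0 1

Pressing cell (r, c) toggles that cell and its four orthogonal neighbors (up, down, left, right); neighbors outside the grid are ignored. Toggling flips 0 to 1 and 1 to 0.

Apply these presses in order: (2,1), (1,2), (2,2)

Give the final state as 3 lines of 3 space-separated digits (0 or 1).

Answer: 0 1 1
1 1 0
1 0 0

Derivation:
After press 1 at (2,1):
0 1 0
1 0 0
1 1 0

After press 2 at (1,2):
0 1 1
1 1 1
1 1 1

After press 3 at (2,2):
0 1 1
1 1 0
1 0 0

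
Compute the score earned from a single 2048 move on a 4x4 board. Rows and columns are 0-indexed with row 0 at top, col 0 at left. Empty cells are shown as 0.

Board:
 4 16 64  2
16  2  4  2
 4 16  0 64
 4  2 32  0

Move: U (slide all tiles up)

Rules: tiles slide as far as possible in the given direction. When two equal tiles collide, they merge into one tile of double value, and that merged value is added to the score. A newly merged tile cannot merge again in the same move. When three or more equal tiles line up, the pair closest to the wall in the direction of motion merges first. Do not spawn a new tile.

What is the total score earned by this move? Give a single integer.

Slide up:
col 0: [4, 16, 4, 4] -> [4, 16, 8, 0]  score +8 (running 8)
col 1: [16, 2, 16, 2] -> [16, 2, 16, 2]  score +0 (running 8)
col 2: [64, 4, 0, 32] -> [64, 4, 32, 0]  score +0 (running 8)
col 3: [2, 2, 64, 0] -> [4, 64, 0, 0]  score +4 (running 12)
Board after move:
 4 16 64  4
16  2  4 64
 8 16 32  0
 0  2  0  0

Answer: 12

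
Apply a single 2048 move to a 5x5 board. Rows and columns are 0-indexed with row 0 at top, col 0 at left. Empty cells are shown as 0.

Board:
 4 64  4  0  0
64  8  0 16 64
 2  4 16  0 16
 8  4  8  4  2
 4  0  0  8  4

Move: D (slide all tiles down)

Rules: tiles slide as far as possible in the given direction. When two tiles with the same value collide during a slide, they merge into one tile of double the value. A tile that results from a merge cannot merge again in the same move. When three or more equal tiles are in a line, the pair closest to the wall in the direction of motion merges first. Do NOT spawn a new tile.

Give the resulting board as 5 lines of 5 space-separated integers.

Answer:  4  0  0  0  0
64  0  0  0 64
 2 64  4 16 16
 8  8 16  4  2
 4  8  8  8  4

Derivation:
Slide down:
col 0: [4, 64, 2, 8, 4] -> [4, 64, 2, 8, 4]
col 1: [64, 8, 4, 4, 0] -> [0, 0, 64, 8, 8]
col 2: [4, 0, 16, 8, 0] -> [0, 0, 4, 16, 8]
col 3: [0, 16, 0, 4, 8] -> [0, 0, 16, 4, 8]
col 4: [0, 64, 16, 2, 4] -> [0, 64, 16, 2, 4]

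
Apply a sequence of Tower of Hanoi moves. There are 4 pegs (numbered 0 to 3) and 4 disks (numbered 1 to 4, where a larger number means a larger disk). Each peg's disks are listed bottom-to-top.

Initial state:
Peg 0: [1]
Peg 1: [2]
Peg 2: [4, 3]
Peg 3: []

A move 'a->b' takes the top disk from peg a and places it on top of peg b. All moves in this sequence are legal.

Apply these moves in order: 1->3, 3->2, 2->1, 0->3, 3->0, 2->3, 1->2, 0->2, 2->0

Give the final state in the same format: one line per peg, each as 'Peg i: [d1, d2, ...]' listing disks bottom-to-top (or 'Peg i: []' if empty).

After move 1 (1->3):
Peg 0: [1]
Peg 1: []
Peg 2: [4, 3]
Peg 3: [2]

After move 2 (3->2):
Peg 0: [1]
Peg 1: []
Peg 2: [4, 3, 2]
Peg 3: []

After move 3 (2->1):
Peg 0: [1]
Peg 1: [2]
Peg 2: [4, 3]
Peg 3: []

After move 4 (0->3):
Peg 0: []
Peg 1: [2]
Peg 2: [4, 3]
Peg 3: [1]

After move 5 (3->0):
Peg 0: [1]
Peg 1: [2]
Peg 2: [4, 3]
Peg 3: []

After move 6 (2->3):
Peg 0: [1]
Peg 1: [2]
Peg 2: [4]
Peg 3: [3]

After move 7 (1->2):
Peg 0: [1]
Peg 1: []
Peg 2: [4, 2]
Peg 3: [3]

After move 8 (0->2):
Peg 0: []
Peg 1: []
Peg 2: [4, 2, 1]
Peg 3: [3]

After move 9 (2->0):
Peg 0: [1]
Peg 1: []
Peg 2: [4, 2]
Peg 3: [3]

Answer: Peg 0: [1]
Peg 1: []
Peg 2: [4, 2]
Peg 3: [3]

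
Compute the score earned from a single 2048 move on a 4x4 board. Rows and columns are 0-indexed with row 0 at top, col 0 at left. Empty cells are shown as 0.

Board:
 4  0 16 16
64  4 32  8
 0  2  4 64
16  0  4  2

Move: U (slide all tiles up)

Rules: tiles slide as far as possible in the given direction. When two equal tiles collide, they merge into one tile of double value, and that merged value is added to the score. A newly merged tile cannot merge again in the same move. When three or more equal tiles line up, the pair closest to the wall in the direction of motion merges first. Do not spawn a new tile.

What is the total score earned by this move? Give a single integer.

Answer: 8

Derivation:
Slide up:
col 0: [4, 64, 0, 16] -> [4, 64, 16, 0]  score +0 (running 0)
col 1: [0, 4, 2, 0] -> [4, 2, 0, 0]  score +0 (running 0)
col 2: [16, 32, 4, 4] -> [16, 32, 8, 0]  score +8 (running 8)
col 3: [16, 8, 64, 2] -> [16, 8, 64, 2]  score +0 (running 8)
Board after move:
 4  4 16 16
64  2 32  8
16  0  8 64
 0  0  0  2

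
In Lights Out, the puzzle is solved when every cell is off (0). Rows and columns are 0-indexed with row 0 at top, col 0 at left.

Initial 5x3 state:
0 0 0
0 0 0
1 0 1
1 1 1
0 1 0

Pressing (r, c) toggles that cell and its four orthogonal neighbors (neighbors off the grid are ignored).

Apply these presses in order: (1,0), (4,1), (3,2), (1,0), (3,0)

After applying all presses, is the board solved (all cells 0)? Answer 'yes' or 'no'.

After press 1 at (1,0):
1 0 0
1 1 0
0 0 1
1 1 1
0 1 0

After press 2 at (4,1):
1 0 0
1 1 0
0 0 1
1 0 1
1 0 1

After press 3 at (3,2):
1 0 0
1 1 0
0 0 0
1 1 0
1 0 0

After press 4 at (1,0):
0 0 0
0 0 0
1 0 0
1 1 0
1 0 0

After press 5 at (3,0):
0 0 0
0 0 0
0 0 0
0 0 0
0 0 0

Lights still on: 0

Answer: yes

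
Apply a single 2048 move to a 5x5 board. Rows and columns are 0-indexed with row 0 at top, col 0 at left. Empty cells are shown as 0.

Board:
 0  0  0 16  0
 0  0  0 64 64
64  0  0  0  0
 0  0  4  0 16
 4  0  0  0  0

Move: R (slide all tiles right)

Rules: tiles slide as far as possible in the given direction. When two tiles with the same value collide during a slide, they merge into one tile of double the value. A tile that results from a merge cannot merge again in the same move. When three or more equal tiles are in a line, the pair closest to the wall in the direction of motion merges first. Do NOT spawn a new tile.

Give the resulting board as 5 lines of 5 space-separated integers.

Answer:   0   0   0   0  16
  0   0   0   0 128
  0   0   0   0  64
  0   0   0   4  16
  0   0   0   0   4

Derivation:
Slide right:
row 0: [0, 0, 0, 16, 0] -> [0, 0, 0, 0, 16]
row 1: [0, 0, 0, 64, 64] -> [0, 0, 0, 0, 128]
row 2: [64, 0, 0, 0, 0] -> [0, 0, 0, 0, 64]
row 3: [0, 0, 4, 0, 16] -> [0, 0, 0, 4, 16]
row 4: [4, 0, 0, 0, 0] -> [0, 0, 0, 0, 4]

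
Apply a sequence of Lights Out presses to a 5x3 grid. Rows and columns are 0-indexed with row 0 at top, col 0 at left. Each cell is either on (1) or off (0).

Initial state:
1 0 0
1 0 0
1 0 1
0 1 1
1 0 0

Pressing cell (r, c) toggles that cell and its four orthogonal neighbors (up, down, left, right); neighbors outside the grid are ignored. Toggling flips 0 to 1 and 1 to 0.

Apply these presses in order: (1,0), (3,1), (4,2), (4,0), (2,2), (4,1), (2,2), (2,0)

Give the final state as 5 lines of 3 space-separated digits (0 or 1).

Answer: 0 0 0
1 1 0
1 0 1
1 1 1
1 0 0

Derivation:
After press 1 at (1,0):
0 0 0
0 1 0
0 0 1
0 1 1
1 0 0

After press 2 at (3,1):
0 0 0
0 1 0
0 1 1
1 0 0
1 1 0

After press 3 at (4,2):
0 0 0
0 1 0
0 1 1
1 0 1
1 0 1

After press 4 at (4,0):
0 0 0
0 1 0
0 1 1
0 0 1
0 1 1

After press 5 at (2,2):
0 0 0
0 1 1
0 0 0
0 0 0
0 1 1

After press 6 at (4,1):
0 0 0
0 1 1
0 0 0
0 1 0
1 0 0

After press 7 at (2,2):
0 0 0
0 1 0
0 1 1
0 1 1
1 0 0

After press 8 at (2,0):
0 0 0
1 1 0
1 0 1
1 1 1
1 0 0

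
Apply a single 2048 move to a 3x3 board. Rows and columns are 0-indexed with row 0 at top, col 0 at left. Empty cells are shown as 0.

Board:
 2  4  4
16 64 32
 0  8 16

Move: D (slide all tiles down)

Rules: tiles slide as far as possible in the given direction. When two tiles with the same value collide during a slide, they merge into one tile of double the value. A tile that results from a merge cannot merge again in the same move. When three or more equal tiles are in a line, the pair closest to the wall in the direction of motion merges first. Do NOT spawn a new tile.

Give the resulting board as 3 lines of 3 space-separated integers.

Answer:  0  4  4
 2 64 32
16  8 16

Derivation:
Slide down:
col 0: [2, 16, 0] -> [0, 2, 16]
col 1: [4, 64, 8] -> [4, 64, 8]
col 2: [4, 32, 16] -> [4, 32, 16]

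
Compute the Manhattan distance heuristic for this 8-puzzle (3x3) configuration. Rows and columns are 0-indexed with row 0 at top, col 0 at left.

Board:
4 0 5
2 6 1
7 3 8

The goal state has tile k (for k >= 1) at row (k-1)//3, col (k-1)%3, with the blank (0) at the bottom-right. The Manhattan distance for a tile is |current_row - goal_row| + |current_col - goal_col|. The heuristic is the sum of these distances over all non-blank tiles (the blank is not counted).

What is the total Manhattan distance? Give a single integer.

Answer: 13

Derivation:
Tile 4: at (0,0), goal (1,0), distance |0-1|+|0-0| = 1
Tile 5: at (0,2), goal (1,1), distance |0-1|+|2-1| = 2
Tile 2: at (1,0), goal (0,1), distance |1-0|+|0-1| = 2
Tile 6: at (1,1), goal (1,2), distance |1-1|+|1-2| = 1
Tile 1: at (1,2), goal (0,0), distance |1-0|+|2-0| = 3
Tile 7: at (2,0), goal (2,0), distance |2-2|+|0-0| = 0
Tile 3: at (2,1), goal (0,2), distance |2-0|+|1-2| = 3
Tile 8: at (2,2), goal (2,1), distance |2-2|+|2-1| = 1
Sum: 1 + 2 + 2 + 1 + 3 + 0 + 3 + 1 = 13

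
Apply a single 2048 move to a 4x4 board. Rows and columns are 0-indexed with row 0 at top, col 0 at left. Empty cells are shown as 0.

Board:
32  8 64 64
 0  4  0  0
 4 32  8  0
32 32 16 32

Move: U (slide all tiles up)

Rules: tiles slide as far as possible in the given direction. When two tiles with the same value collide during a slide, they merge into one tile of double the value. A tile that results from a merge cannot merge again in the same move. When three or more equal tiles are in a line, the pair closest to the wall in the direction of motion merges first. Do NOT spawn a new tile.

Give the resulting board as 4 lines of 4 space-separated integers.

Answer: 32  8 64 64
 4  4  8 32
32 64 16  0
 0  0  0  0

Derivation:
Slide up:
col 0: [32, 0, 4, 32] -> [32, 4, 32, 0]
col 1: [8, 4, 32, 32] -> [8, 4, 64, 0]
col 2: [64, 0, 8, 16] -> [64, 8, 16, 0]
col 3: [64, 0, 0, 32] -> [64, 32, 0, 0]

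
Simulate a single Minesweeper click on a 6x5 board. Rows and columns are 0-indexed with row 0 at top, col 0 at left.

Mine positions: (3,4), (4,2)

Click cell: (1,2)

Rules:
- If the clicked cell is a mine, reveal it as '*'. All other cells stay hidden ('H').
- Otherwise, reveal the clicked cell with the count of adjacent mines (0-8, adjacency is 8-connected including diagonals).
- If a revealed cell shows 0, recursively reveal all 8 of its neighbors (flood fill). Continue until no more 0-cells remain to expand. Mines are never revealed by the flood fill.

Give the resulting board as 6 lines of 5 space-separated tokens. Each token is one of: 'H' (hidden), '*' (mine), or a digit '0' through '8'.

0 0 0 0 0
0 0 0 0 0
0 0 0 1 1
0 1 1 2 H
0 1 H H H
0 1 H H H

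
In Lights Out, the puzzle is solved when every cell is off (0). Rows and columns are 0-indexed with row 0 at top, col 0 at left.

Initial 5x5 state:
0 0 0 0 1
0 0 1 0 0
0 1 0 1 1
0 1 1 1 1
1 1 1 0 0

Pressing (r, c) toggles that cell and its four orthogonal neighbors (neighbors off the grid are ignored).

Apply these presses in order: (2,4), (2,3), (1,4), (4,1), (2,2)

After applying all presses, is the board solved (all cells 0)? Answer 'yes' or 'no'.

Answer: yes

Derivation:
After press 1 at (2,4):
0 0 0 0 1
0 0 1 0 1
0 1 0 0 0
0 1 1 1 0
1 1 1 0 0

After press 2 at (2,3):
0 0 0 0 1
0 0 1 1 1
0 1 1 1 1
0 1 1 0 0
1 1 1 0 0

After press 3 at (1,4):
0 0 0 0 0
0 0 1 0 0
0 1 1 1 0
0 1 1 0 0
1 1 1 0 0

After press 4 at (4,1):
0 0 0 0 0
0 0 1 0 0
0 1 1 1 0
0 0 1 0 0
0 0 0 0 0

After press 5 at (2,2):
0 0 0 0 0
0 0 0 0 0
0 0 0 0 0
0 0 0 0 0
0 0 0 0 0

Lights still on: 0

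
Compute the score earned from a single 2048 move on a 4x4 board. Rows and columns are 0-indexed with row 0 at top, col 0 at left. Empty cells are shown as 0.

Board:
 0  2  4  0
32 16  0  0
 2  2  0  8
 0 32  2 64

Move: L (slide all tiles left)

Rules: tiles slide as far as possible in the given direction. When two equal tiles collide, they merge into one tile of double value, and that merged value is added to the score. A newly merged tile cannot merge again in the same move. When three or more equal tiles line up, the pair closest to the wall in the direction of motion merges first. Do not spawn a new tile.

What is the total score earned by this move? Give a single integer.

Answer: 4

Derivation:
Slide left:
row 0: [0, 2, 4, 0] -> [2, 4, 0, 0]  score +0 (running 0)
row 1: [32, 16, 0, 0] -> [32, 16, 0, 0]  score +0 (running 0)
row 2: [2, 2, 0, 8] -> [4, 8, 0, 0]  score +4 (running 4)
row 3: [0, 32, 2, 64] -> [32, 2, 64, 0]  score +0 (running 4)
Board after move:
 2  4  0  0
32 16  0  0
 4  8  0  0
32  2 64  0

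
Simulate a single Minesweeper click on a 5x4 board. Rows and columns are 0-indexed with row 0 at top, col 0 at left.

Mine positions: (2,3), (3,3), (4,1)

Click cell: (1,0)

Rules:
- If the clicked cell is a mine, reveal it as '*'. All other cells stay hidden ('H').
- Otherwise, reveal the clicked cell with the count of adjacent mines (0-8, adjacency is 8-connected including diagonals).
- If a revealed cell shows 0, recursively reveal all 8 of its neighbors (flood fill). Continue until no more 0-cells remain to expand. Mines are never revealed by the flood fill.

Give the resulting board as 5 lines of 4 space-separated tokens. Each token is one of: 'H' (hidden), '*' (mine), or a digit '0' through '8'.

0 0 0 0
0 0 1 1
0 0 2 H
1 1 3 H
H H H H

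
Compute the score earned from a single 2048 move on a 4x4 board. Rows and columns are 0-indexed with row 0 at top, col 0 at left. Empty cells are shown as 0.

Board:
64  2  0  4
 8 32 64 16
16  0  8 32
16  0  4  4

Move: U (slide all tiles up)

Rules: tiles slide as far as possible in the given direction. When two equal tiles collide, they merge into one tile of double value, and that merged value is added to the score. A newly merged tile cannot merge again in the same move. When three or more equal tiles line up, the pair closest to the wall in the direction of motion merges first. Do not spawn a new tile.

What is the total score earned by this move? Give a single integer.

Answer: 32

Derivation:
Slide up:
col 0: [64, 8, 16, 16] -> [64, 8, 32, 0]  score +32 (running 32)
col 1: [2, 32, 0, 0] -> [2, 32, 0, 0]  score +0 (running 32)
col 2: [0, 64, 8, 4] -> [64, 8, 4, 0]  score +0 (running 32)
col 3: [4, 16, 32, 4] -> [4, 16, 32, 4]  score +0 (running 32)
Board after move:
64  2 64  4
 8 32  8 16
32  0  4 32
 0  0  0  4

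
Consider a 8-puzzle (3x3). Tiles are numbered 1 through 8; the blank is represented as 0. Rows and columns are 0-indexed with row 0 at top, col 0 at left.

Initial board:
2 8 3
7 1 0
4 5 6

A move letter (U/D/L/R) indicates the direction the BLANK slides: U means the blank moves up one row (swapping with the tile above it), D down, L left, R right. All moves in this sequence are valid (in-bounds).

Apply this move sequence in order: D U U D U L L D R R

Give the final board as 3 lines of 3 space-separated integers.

Answer: 7 2 8
1 3 0
4 5 6

Derivation:
After move 1 (D):
2 8 3
7 1 6
4 5 0

After move 2 (U):
2 8 3
7 1 0
4 5 6

After move 3 (U):
2 8 0
7 1 3
4 5 6

After move 4 (D):
2 8 3
7 1 0
4 5 6

After move 5 (U):
2 8 0
7 1 3
4 5 6

After move 6 (L):
2 0 8
7 1 3
4 5 6

After move 7 (L):
0 2 8
7 1 3
4 5 6

After move 8 (D):
7 2 8
0 1 3
4 5 6

After move 9 (R):
7 2 8
1 0 3
4 5 6

After move 10 (R):
7 2 8
1 3 0
4 5 6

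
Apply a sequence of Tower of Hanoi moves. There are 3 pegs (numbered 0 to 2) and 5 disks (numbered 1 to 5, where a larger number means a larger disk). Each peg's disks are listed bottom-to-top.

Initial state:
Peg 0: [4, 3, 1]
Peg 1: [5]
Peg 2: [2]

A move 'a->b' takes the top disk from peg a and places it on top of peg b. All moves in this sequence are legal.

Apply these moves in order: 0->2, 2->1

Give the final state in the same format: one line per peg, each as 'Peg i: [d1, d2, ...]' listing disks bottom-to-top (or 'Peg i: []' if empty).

Answer: Peg 0: [4, 3]
Peg 1: [5, 1]
Peg 2: [2]

Derivation:
After move 1 (0->2):
Peg 0: [4, 3]
Peg 1: [5]
Peg 2: [2, 1]

After move 2 (2->1):
Peg 0: [4, 3]
Peg 1: [5, 1]
Peg 2: [2]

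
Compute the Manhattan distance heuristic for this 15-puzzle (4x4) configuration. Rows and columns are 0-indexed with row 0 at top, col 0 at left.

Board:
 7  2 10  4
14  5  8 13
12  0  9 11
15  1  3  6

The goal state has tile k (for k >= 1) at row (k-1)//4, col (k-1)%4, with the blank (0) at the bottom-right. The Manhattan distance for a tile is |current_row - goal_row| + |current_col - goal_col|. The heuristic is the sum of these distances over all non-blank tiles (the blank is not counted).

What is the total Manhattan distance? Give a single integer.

Tile 7: at (0,0), goal (1,2), distance |0-1|+|0-2| = 3
Tile 2: at (0,1), goal (0,1), distance |0-0|+|1-1| = 0
Tile 10: at (0,2), goal (2,1), distance |0-2|+|2-1| = 3
Tile 4: at (0,3), goal (0,3), distance |0-0|+|3-3| = 0
Tile 14: at (1,0), goal (3,1), distance |1-3|+|0-1| = 3
Tile 5: at (1,1), goal (1,0), distance |1-1|+|1-0| = 1
Tile 8: at (1,2), goal (1,3), distance |1-1|+|2-3| = 1
Tile 13: at (1,3), goal (3,0), distance |1-3|+|3-0| = 5
Tile 12: at (2,0), goal (2,3), distance |2-2|+|0-3| = 3
Tile 9: at (2,2), goal (2,0), distance |2-2|+|2-0| = 2
Tile 11: at (2,3), goal (2,2), distance |2-2|+|3-2| = 1
Tile 15: at (3,0), goal (3,2), distance |3-3|+|0-2| = 2
Tile 1: at (3,1), goal (0,0), distance |3-0|+|1-0| = 4
Tile 3: at (3,2), goal (0,2), distance |3-0|+|2-2| = 3
Tile 6: at (3,3), goal (1,1), distance |3-1|+|3-1| = 4
Sum: 3 + 0 + 3 + 0 + 3 + 1 + 1 + 5 + 3 + 2 + 1 + 2 + 4 + 3 + 4 = 35

Answer: 35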